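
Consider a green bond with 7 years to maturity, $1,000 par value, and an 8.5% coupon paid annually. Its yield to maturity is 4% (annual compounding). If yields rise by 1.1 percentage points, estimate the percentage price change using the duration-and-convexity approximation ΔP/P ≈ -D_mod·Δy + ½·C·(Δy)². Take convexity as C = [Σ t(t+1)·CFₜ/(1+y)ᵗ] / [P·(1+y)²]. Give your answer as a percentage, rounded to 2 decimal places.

-5.82%

With y = 0.04:
  t   CF        PV=CF/(1+0.04)^t    t·PV        t(t+1)·PV
  1        85.00        81.7308        81.7308         163.4615
  2        85.00        78.5873       157.1746         471.5237
  3        85.00        75.5647       226.6941         906.7763
  4        85.00        72.6584       290.6334       1,453.1671
  5        85.00        69.8638       349.3190       2,095.9141
  6        85.00        67.1767       403.0604       2,821.4229
  7     1,085.00       824.5108     5,771.5758      46,172.6063
  Σ                  1,270.0925     7,280.1880      54,084.8719
P = 1,270.0925; D_Mac = 5.73201 yrs; D_mod = 5.51155 yrs; C = 39.37076.
Duration effect: -5.51155 × (+0.011) = -0.060627
Convexity effect: 0.5 × 39.37076 × (0.011)² = +0.0023819
ΔP/P ≈ -0.060627 + 0.0023819 = -0.058245 = -5.8245%.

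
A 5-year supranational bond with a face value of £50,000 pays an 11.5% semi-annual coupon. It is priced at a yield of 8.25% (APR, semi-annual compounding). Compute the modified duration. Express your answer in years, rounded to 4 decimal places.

Periodic yield y = 0.04125. First find Macaulay duration:
  t   CF        PV=CF/(1+0.04125)^t    t·PV
  1     2,875.00     2,761.1044     2,761.1044
  2     2,875.00     2,651.7210     5,303.4419
  3     2,875.00     2,546.6708     7,640.0123
  4     2,875.00     2,445.7823     9,783.1291
  5     2,875.00     2,348.8905    11,744.4526
  6     2,875.00     2,255.8372    13,535.0235
  7     2,875.00     2,166.4703    15,165.2924
  8     2,875.00     2,080.6438    16,645.1503
  9     2,875.00     1,998.2173    17,983.9559
  10   52,875.00    35,293.9476   352,939.4757
  Σ                 56,549.2852   453,501.0382
P = 56,549.2852; Macaulay duration = 453,501.0382 / 56,549.2852 = 8.01957 half-year periods = 4.00979 years.
Modified duration = D_Mac / (1 + y) = 4.00979 / 1.04125 = 3.85093 years.

3.8509 years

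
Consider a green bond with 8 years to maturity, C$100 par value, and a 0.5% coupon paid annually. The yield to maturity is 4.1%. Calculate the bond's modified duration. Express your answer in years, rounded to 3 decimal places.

7.527 years

Periodic yield y = 0.041. First find Macaulay duration:
  t   CF        PV=CF/(1+0.041)^t    t·PV
  1         0.50         0.4803         0.4803
  2         0.50         0.4614         0.9228
  3         0.50         0.4432         1.3297
  4         0.50         0.4258         1.7030
  5         0.50         0.4090         2.0450
  6         0.50         0.3929         2.3573
  7         0.50         0.3774         2.6419
  8       100.50        72.8719       582.9754
  Σ                     75.8619       594.4553
P = 75.8619; Macaulay duration = 594.4553 / 75.8619 = 7.83602 years.
Modified duration = D_Mac / (1 + y) = 7.83602 / 1.041 = 7.52740 years.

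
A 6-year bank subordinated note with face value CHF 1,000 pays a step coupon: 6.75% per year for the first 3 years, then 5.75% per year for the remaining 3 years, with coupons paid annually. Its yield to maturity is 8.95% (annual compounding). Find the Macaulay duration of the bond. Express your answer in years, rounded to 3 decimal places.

5.078 years

Periodic yield y = 0.0895. Discount each cash flow and weight by its year:
  t   CF        PV=CF/(1+0.0895)^t    t·PV
  1        67.50        61.9550        61.9550
  2        67.50        56.8656       113.7311
  3        67.50        52.1942       156.5825
  4        57.50        40.8093       163.2371
  5        57.50        37.4569       187.2844
  6     1,057.50       632.2910     3,793.7457
  Σ                    881.5719     4,476.5359
Price P = Σ PV = 881.5719.
Macaulay duration = Σ(t·PV) / P = 4,476.5359 / 881.5719 = 5.07790 years.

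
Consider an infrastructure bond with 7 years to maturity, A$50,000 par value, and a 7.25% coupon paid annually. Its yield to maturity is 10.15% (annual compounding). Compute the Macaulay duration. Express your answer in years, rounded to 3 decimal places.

Periodic yield y = 0.1015. Discount each cash flow and weight by its year:
  t   CF        PV=CF/(1+0.1015)^t    t·PV
  1     3,625.00     3,290.9669     3,290.9669
  2     3,625.00     2,987.7139     5,975.4278
  3     3,625.00     2,712.4048     8,137.2144
  4     3,625.00     2,462.4647     9,849.8586
  5     3,625.00     2,235.5557    11,177.7787
  6     3,625.00     2,029.5558    12,177.3350
  7    53,625.00    27,256.8582   190,798.0074
  Σ                 42,975.5200   241,406.5888
Price P = Σ PV = 42,975.5200.
Macaulay duration = Σ(t·PV) / P = 241,406.5888 / 42,975.5200 = 5.61730 years.

5.617 years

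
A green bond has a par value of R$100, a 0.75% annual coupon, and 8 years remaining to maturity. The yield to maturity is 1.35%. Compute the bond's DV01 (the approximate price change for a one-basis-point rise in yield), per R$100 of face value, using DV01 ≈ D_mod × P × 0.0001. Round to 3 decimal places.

Periodic yield y = 0.0135.
  t   CF        PV=CF/(1+0.0135)^t    t·PV
  1         0.75         0.7400         0.7400
  2         0.75         0.7302         1.4603
  3         0.75         0.7204         2.1613
  4         0.75         0.7108         2.8433
  5         0.75         0.7014         3.5068
  6         0.75         0.6920         4.1521
  7         0.75         0.6828         4.7796
  8       100.75        90.5013       724.0108
  Σ                     95.4789       743.6542
P = 95.4789; D_Mac = 7.78867 yrs; D_mod = 7.68493 yrs.
DV01 ≈ 7.68493 × 95.4789 × 0.0001 = 0.073375.

R$0.073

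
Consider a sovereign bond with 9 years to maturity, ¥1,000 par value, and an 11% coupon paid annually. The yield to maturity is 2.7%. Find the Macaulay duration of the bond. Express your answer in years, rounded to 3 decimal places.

Periodic yield y = 0.027. Discount each cash flow and weight by its year:
  t   CF        PV=CF/(1+0.027)^t    t·PV
  1       110.00       107.1081       107.1081
  2       110.00       104.2922       208.5844
  3       110.00       101.5503       304.6510
  4       110.00        98.8806       395.5222
  5       110.00        96.2810       481.4049
  6       110.00        93.7497       562.4984
  7       110.00        91.2850       638.9952
  8       110.00        88.8851       711.0811
  9     1,110.00       873.3513     7,860.1620
  Σ                  1,655.3834    11,270.0072
Price P = Σ PV = 1,655.3834.
Macaulay duration = Σ(t·PV) / P = 11,270.0072 / 1,655.3834 = 6.80810 years.

6.808 years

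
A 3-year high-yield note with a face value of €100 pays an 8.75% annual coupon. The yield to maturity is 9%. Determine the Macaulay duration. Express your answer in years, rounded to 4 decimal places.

Periodic yield y = 0.09. Discount each cash flow and weight by its year:
  t   CF        PV=CF/(1+0.09)^t    t·PV
  1         8.75         8.0275         8.0275
  2         8.75         7.3647        14.7294
  3       108.75        83.9750       251.9249
  Σ                     99.3672       274.6818
Price P = Σ PV = 99.3672.
Macaulay duration = Σ(t·PV) / P = 274.6818 / 99.3672 = 2.76431 years.

2.7643 years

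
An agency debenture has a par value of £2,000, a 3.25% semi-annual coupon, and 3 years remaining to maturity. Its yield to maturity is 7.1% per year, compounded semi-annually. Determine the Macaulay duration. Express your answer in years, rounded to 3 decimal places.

Periodic yield y = 0.0355. Discount each cash flow and weight by its period:
  t   CF        PV=CF/(1+0.0355)^t    t·PV
  1        32.50        31.3858        31.3858
  2        32.50        30.3098        60.6196
  3        32.50        29.2707        87.8121
  4        32.50        28.2672       113.0688
  5        32.50        27.2981       136.4906
  6     2,032.50     1,648.6556     9,891.9334
  Σ                  1,795.1872    10,321.3104
Price P = Σ PV = 1,795.1872.
Macaulay duration = Σ(t·PV) / P = 10,321.3104 / 1,795.1872 = 5.74943 half-year periods.
In years: 5.74943 / 2 = 2.87472 years.

2.875 years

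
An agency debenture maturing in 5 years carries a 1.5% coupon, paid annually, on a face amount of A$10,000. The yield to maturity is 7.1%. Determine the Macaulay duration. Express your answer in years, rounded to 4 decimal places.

4.8300 years

Periodic yield y = 0.071. Discount each cash flow and weight by its year:
  t   CF        PV=CF/(1+0.071)^t    t·PV
  1       150.00       140.0560       140.0560
  2       150.00       130.7713       261.5425
  3       150.00       122.1020       366.3061
  4       150.00       114.0075       456.0300
  5    10,150.00     7,203.0875    36,015.4373
  Σ                  7,710.0243    37,239.3719
Price P = Σ PV = 7,710.0243.
Macaulay duration = Σ(t·PV) / P = 37,239.3719 / 7,710.0243 = 4.82999 years.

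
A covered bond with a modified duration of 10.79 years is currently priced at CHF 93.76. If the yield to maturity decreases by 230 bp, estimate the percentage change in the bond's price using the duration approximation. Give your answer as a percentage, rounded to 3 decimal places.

+24.817%

Duration approximation: ΔP/P ≈ -D_mod · Δy = -10.79 × (-0.023) = +0.248170.
As a percentage: +24.8170%.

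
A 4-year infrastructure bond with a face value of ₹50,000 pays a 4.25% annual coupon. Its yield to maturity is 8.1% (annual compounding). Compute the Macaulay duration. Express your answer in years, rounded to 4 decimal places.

Periodic yield y = 0.081. Discount each cash flow and weight by its year:
  t   CF        PV=CF/(1+0.081)^t    t·PV
  1     2,125.00     1,965.7724     1,965.7724
  2     2,125.00     1,818.4759     3,636.9518
  3     2,125.00     1,682.2164     5,046.6491
  4    52,125.00    38,171.8573   152,687.4294
  Σ                 43,638.3220   163,336.8027
Price P = Σ PV = 43,638.3220.
Macaulay duration = Σ(t·PV) / P = 163,336.8027 / 43,638.3220 = 3.74297 years.

3.7430 years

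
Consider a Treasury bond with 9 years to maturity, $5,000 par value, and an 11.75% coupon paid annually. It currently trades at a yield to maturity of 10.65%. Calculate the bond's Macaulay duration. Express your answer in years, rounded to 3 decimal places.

6.102 years

Periodic yield y = 0.1065. Discount each cash flow and weight by its year:
  t   CF        PV=CF/(1+0.1065)^t    t·PV
  1       587.50       530.9535       530.9535
  2       587.50       479.8495       959.6990
  3       587.50       433.6642     1,300.9927
  4       587.50       391.9243     1,567.6972
  5       587.50       354.2018     1,771.0091
  6       587.50       320.1101     1,920.6605
  7       587.50       289.2997     2,025.0977
  8       587.50       261.4547     2,091.6379
  9     5,587.50     2,247.2675    20,225.4075
  Σ                  5,308.7253    32,393.1552
Price P = Σ PV = 5,308.7253.
Macaulay duration = Σ(t·PV) / P = 32,393.1552 / 5,308.7253 = 6.10187 years.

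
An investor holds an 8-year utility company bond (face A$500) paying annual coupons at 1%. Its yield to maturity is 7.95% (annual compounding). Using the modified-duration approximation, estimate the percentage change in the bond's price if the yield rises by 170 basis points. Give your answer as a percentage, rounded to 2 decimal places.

Periodic yield y = 0.0795. Modified duration first:
  t   CF        PV=CF/(1+0.0795)^t    t·PV
  1         5.00         4.6318         4.6318
  2         5.00         4.2907         8.5813
  3         5.00         3.9747        11.9240
  4         5.00         3.6820        14.7279
  5         5.00         3.4108        17.0540
  6         5.00         3.1596        18.9577
  7         5.00         2.9269        20.4885
  8       505.00       273.8484     2,190.7872
  Σ                    299.9248     2,287.1524
P = 299.9248; D_Mac = 7.62575 yrs; D_mod = 7.62575/(1+0.0795) = 7.06415 yrs.
ΔP/P ≈ -D_mod · Δy = -7.06415 × (+0.017) = -0.120091 = -12.0091%.

-12.01%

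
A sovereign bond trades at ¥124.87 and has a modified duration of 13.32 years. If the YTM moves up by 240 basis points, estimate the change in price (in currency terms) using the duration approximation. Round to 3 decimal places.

-¥39.918

Duration approximation: ΔP/P ≈ -D_mod · Δy = -13.32 × (+0.024) = -0.319680.
ΔP ≈ 124.87 × (-0.319680) = -39.9184416.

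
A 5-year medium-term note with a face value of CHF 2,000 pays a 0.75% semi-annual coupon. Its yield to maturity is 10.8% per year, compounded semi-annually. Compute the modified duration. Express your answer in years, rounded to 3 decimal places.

4.637 years

Periodic yield y = 0.054. First find Macaulay duration:
  t   CF        PV=CF/(1+0.054)^t    t·PV
  1         7.50         7.1157         7.1157
  2         7.50         6.7512        13.5024
  3         7.50         6.4053        19.2159
  4         7.50         6.0771        24.3085
  5         7.50         5.7658        28.8289
  6         7.50         5.4704        32.8223
  7         7.50         5.1901        36.3308
  8         7.50         4.9242        39.3937
  9         7.50         4.6719        42.0473
  10    2,007.50     1,186.4500    11,864.5001
  Σ                  1,238.8218    12,108.0657
P = 1,238.8218; Macaulay duration = 12,108.0657 / 1,238.8218 = 9.77386 half-year periods = 4.88693 years.
Modified duration = D_Mac / (1 + y) = 4.88693 / 1.054 = 4.63655 years.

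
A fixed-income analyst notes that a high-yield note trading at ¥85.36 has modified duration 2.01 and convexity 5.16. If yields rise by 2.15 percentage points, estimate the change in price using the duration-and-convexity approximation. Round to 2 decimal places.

Duration effect: -D_mod·Δy = -2.01 × (+0.0215) = -0.043215
Convexity effect: ½·C·(Δy)² = 0.5 × 5.16 × (0.0215)² = +0.001192605
ΔP/P ≈ -0.043215 + 0.001192605 = -0.042022395
ΔP ≈ 85.36 × (-0.042022395) = -3.5870316372.

-¥3.59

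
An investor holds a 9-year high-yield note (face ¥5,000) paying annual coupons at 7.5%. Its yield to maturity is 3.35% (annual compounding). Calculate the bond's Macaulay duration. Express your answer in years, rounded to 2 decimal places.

7.16 years

Periodic yield y = 0.0335. Discount each cash flow and weight by its year:
  t   CF        PV=CF/(1+0.0335)^t    t·PV
  1       375.00       362.8447       362.8447
  2       375.00       351.0834       702.1668
  3       375.00       339.7033     1,019.1100
  4       375.00       328.6922     1,314.7686
  5       375.00       318.0379     1,590.1894
  6       375.00       307.7290     1,846.3738
  7       375.00       297.7542     2,084.2794
  8       375.00       288.1028     2,304.8221
  9     5,375.00     3,995.6196    35,960.5768
  Σ                  6,589.5671    47,185.1318
Price P = Σ PV = 6,589.5671.
Macaulay duration = Σ(t·PV) / P = 47,185.1318 / 6,589.5671 = 7.16058 years.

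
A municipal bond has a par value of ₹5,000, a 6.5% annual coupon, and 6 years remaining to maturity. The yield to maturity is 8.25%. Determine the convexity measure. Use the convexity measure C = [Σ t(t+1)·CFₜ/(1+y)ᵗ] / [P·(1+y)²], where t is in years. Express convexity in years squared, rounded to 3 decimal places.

28.881

With y = 0.0825:
  t   CF        PV=CF/(1+0.0825)^t    t·PV        t(t+1)·PV
  1       325.00       300.2309       300.2309         600.4619
  2       325.00       277.3496       554.6992       1,664.0976
  3       325.00       256.2121       768.6363       3,074.5453
  4       325.00       236.6855       946.7422       4,733.7110
  5       325.00       218.6472     1,093.2358       6,559.4147
  6     5,325.00     3,309.4222    19,856.5335     138,995.7343
  Σ                  4,598.5476    23,520.0779     155,627.9648
P = 4,598.5476.
Convexity = Σ t(t+1)·PV / [P·(1+y)²] = 155,627.9648 / (4,598.5476 × 1.171806) = 28.88093.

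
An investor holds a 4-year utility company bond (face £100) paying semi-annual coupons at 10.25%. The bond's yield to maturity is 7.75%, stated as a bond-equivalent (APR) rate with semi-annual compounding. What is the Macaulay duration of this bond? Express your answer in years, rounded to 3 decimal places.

Periodic yield y = 0.03875. Discount each cash flow and weight by its period:
  t   CF        PV=CF/(1+0.03875)^t    t·PV
  1        5.125         4.9338         4.9338
  2        5.125         4.7498         9.4995
  3        5.125         4.5726        13.7177
  4        5.125         4.4020        17.6080
  5        5.125         4.2378        21.1889
  6        5.125         4.0797        24.4782
  7        5.125         3.9275        27.4925
  8      105.125        77.5564       620.4513
  Σ                    108.4595       739.3700
Price P = Σ PV = 108.4595.
Macaulay duration = Σ(t·PV) / P = 739.3700 / 108.4595 = 6.81701 half-year periods.
In years: 6.81701 / 2 = 3.40851 years.

3.409 years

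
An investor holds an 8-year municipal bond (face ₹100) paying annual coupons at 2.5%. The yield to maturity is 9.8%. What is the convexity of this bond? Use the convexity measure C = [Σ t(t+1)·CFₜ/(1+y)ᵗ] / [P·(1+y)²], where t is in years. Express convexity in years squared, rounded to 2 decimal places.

51.14

With y = 0.098:
  t   CF        PV=CF/(1+0.098)^t    t·PV        t(t+1)·PV
  1         2.50         2.2769         2.2769           4.5537
  2         2.50         2.0736         4.1473          12.4419
  3         2.50         1.8886         5.6657          22.6628
  4         2.50         1.7200         6.8800          34.4002
  5         2.50         1.5665         7.8325          46.9948
  6         2.50         1.4267         8.5601          59.9205
  7         2.50         1.2993         9.0954          72.7632
  8       102.50        48.5183       388.1460       3,493.3141
  Σ                     60.7699       432.6039       3,747.0512
P = 60.7699.
Convexity = Σ t(t+1)·PV / [P·(1+y)²] = 3,747.0512 / (60.7699 × 1.205604) = 51.14424.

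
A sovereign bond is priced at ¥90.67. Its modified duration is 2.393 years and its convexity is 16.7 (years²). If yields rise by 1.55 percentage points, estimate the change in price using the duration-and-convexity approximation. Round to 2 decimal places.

Duration effect: -D_mod·Δy = -2.393 × (+0.0155) = -0.0370915
Convexity effect: ½·C·(Δy)² = 0.5 × 16.7 × (0.0155)² = +0.0020060875
ΔP/P ≈ -0.0370915 + 0.0020060875 = -0.0350854125
ΔP ≈ 90.67 × (-0.0350854125) = -3.181194351375.

-¥3.18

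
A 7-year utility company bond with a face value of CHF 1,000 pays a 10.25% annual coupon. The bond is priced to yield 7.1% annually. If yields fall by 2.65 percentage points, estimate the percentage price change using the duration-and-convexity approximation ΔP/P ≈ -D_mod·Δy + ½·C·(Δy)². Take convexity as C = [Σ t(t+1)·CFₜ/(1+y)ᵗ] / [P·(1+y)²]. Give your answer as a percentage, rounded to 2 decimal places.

With y = 0.071:
  t   CF        PV=CF/(1+0.071)^t    t·PV        t(t+1)·PV
  1       102.50        95.7049        95.7049         191.4099
  2       102.50        89.3604       178.7207         536.1622
  3       102.50        83.4364       250.3091       1,001.2366
  4       102.50        77.9051       311.6205       1,558.1023
  5       102.50        72.7405       363.7027       2,182.2162
  6       102.50        67.9183       407.5100       2,852.5701
  7     1,102.50       682.1067     4,774.7468      38,197.9740
  Σ                  1,169.1724     6,382.3147      46,519.6713
P = 1,169.1724; D_Mac = 5.45883 yrs; D_mod = 5.09695 yrs; C = 34.68799.
Duration effect: -5.09695 × (-0.0265) = +0.135069
Convexity effect: 0.5 × 34.68799 × (-0.0265)² = +0.0121798
ΔP/P ≈ +0.135069 + 0.0121798 = +0.147249 = +14.7249%.

+14.72%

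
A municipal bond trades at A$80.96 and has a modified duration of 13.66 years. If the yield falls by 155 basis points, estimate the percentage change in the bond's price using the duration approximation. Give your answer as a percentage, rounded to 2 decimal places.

Duration approximation: ΔP/P ≈ -D_mod · Δy = -13.66 × (-0.0155) = +0.211730.
As a percentage: +21.1730%.

+21.17%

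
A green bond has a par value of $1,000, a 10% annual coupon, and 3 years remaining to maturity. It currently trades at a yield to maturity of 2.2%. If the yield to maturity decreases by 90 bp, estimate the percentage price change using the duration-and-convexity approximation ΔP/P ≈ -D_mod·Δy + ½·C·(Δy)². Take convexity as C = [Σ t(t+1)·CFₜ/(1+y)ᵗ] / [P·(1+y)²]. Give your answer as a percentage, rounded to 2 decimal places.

+2.47%

With y = 0.022:
  t   CF        PV=CF/(1+0.022)^t    t·PV        t(t+1)·PV
  1       100.00        97.8474        97.8474         195.6947
  2       100.00        95.7411       191.4821         574.4463
  3     1,100.00     1,030.4810     3,091.4431      12,365.7723
  Σ                  1,224.0694     3,380.7725      13,135.9133
P = 1,224.0694; D_Mac = 2.76191 yrs; D_mod = 2.70246 yrs; C = 10.27430.
Duration effect: -2.70246 × (-0.009) = +0.024322
Convexity effect: 0.5 × 10.27430 × (-0.009)² = +0.0004161
ΔP/P ≈ +0.024322 + 0.0004161 = +0.024738 = +2.4738%.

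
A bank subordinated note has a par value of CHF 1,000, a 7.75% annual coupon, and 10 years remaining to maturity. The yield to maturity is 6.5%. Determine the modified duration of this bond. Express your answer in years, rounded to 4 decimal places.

6.9820 years

Periodic yield y = 0.065. First find Macaulay duration:
  t   CF        PV=CF/(1+0.065)^t    t·PV
  1        77.50        72.7700        72.7700
  2        77.50        68.3286       136.6572
  3        77.50        64.1583       192.4749
  4        77.50        60.2425       240.9702
  5        77.50        56.5658       282.8288
  6        77.50        53.1134       318.6804
  7        77.50        49.8717       349.1021
  8        77.50        46.8279       374.6233
  9        77.50        43.9699       395.7289
  10    1,077.50       574.0123     5,740.1230
  Σ                  1,089.8604     8,103.9588
P = 1,089.8604; Macaulay duration = 8,103.9588 / 1,089.8604 = 7.43578 years.
Modified duration = D_Mac / (1 + y) = 7.43578 / 1.065 = 6.98195 years.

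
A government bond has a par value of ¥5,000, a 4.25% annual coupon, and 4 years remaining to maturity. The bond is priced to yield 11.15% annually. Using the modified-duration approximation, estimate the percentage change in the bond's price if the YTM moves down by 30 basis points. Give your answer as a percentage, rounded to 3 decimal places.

Periodic yield y = 0.1115. Modified duration first:
  t   CF        PV=CF/(1+0.1115)^t    t·PV
  1       212.50       191.1831       191.1831
  2       212.50       172.0046       344.0092
  3       212.50       154.7500       464.2499
  4     5,212.50     3,415.1375    13,660.5502
  Σ                  3,933.0752    14,659.9923
P = 3,933.0752; D_Mac = 3.72736 yrs; D_mod = 3.72736/(1+0.1115) = 3.35345 yrs.
ΔP/P ≈ -D_mod · Δy = -3.35345 × (-0.003) = +0.010060 = +1.0060%.

+1.006%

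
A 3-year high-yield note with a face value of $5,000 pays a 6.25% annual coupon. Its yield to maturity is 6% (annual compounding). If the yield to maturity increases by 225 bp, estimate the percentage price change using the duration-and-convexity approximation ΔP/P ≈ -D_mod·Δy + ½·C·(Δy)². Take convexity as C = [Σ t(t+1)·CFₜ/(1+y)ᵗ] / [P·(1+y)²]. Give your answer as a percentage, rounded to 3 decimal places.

With y = 0.06:
  t   CF        PV=CF/(1+0.06)^t    t·PV        t(t+1)·PV
  1       312.50       294.8113       294.8113         589.6226
  2       312.50       278.1239       556.2478       1,668.7433
  3     5,312.50     4,460.4774    13,381.4323      53,525.7293
  Σ                  5,033.4126    14,232.4914      55,784.0953
P = 5,033.4126; D_Mac = 2.82760 yrs; D_mod = 2.66755 yrs; C = 9.86362.
Duration effect: -2.66755 × (+0.0225) = -0.060020
Convexity effect: 0.5 × 9.86362 × (0.0225)² = +0.0024967
ΔP/P ≈ -0.060020 + 0.0024967 = -0.057523 = -5.7523%.

-5.752%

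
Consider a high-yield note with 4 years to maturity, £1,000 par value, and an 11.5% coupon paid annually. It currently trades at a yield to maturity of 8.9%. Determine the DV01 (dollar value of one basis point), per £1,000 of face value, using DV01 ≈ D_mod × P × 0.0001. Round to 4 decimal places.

£0.3432

Periodic yield y = 0.089.
  t   CF        PV=CF/(1+0.089)^t    t·PV
  1       115.00       105.6015       105.6015
  2       115.00        96.9710       193.9421
  3       115.00        89.0460       267.1379
  4     1,115.00       792.7995     3,171.1979
  Σ                  1,084.4179     3,737.8793
P = 1,084.4179; D_Mac = 3.44690 yrs; D_mod = 3.16520 yrs.
DV01 ≈ 3.16520 × 1,084.4179 × 0.0001 = 0.343240.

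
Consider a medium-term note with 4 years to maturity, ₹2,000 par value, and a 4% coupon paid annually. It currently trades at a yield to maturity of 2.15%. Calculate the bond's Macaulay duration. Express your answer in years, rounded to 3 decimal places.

Periodic yield y = 0.0215. Discount each cash flow and weight by its year:
  t   CF        PV=CF/(1+0.0215)^t    t·PV
  1        80.00        78.3162        78.3162
  2        80.00        76.6678       153.3357
  3        80.00        75.0542       225.1625
  4     2,080.00     1,910.3364     7,641.3456
  Σ                  2,140.3746     8,098.1600
Price P = Σ PV = 2,140.3746.
Macaulay duration = Σ(t·PV) / P = 8,098.1600 / 2,140.3746 = 3.78352 years.

3.784 years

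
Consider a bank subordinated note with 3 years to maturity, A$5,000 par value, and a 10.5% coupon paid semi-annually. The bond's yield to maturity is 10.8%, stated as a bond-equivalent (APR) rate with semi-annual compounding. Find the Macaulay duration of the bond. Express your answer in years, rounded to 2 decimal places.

2.65 years

Periodic yield y = 0.054. Discount each cash flow and weight by its period:
  t   CF        PV=CF/(1+0.054)^t    t·PV
  1       262.50       249.0512       249.0512
  2       262.50       236.2915       472.5830
  3       262.50       224.1855       672.5564
  4       262.50       212.6997       850.7988
  5       262.50       201.8024     1,009.0118
  6     5,262.50     3,838.3842    23,030.3052
  Σ                  4,962.4145    26,284.3065
Price P = Σ PV = 4,962.4145.
Macaulay duration = Σ(t·PV) / P = 26,284.3065 / 4,962.4145 = 5.29668 half-year periods.
In years: 5.29668 / 2 = 2.64834 years.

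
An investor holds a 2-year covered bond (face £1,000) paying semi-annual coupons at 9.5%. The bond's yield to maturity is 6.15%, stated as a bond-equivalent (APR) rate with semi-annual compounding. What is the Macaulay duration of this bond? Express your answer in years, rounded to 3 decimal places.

Periodic yield y = 0.03075. Discount each cash flow and weight by its period:
  t   CF        PV=CF/(1+0.03075)^t    t·PV
  1        47.50        46.0829        46.0829
  2        47.50        44.7082        89.4163
  3        47.50        43.3744       130.1232
  4     1,047.50       927.9844     3,711.9374
  Σ                  1,062.1499     3,977.5600
Price P = Σ PV = 1,062.1499.
Macaulay duration = Σ(t·PV) / P = 3,977.5600 / 1,062.1499 = 3.74482 half-year periods.
In years: 3.74482 / 2 = 1.87241 years.

1.872 years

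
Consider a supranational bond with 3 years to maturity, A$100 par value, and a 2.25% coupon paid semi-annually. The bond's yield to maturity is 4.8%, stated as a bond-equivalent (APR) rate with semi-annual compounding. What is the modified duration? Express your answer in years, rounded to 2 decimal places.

2.85 years

Periodic yield y = 0.024. First find Macaulay duration:
  t   CF        PV=CF/(1+0.024)^t    t·PV
  1        1.125         1.0986         1.0986
  2        1.125         1.0729         2.1458
  3        1.125         1.0477         3.1432
  4        1.125         1.0232         4.0927
  5        1.125         0.9992         4.9960
  6      101.125        87.7120       526.2717
  Σ                     92.9536       541.7481
P = 92.9536; Macaulay duration = 541.7481 / 92.9536 = 5.82816 half-year periods = 2.91408 years.
Modified duration = D_Mac / (1 + y) = 2.91408 / 1.024 = 2.84578 years.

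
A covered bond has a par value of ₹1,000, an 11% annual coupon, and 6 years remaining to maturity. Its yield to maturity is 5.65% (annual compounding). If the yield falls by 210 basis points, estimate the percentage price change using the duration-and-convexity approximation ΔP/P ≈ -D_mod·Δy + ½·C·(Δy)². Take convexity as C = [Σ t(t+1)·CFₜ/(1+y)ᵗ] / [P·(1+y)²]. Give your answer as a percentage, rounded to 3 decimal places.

+10.262%

With y = 0.0565:
  t   CF        PV=CF/(1+0.0565)^t    t·PV        t(t+1)·PV
  1       110.00       104.1174       104.1174         208.2347
  2       110.00        98.5493       197.0987         591.2960
  3       110.00        93.2791       279.8372       1,119.3488
  4       110.00        88.2906       353.1626       1,765.8129
  5       110.00        83.5690       417.8450       2,507.0698
  6     1,110.00       798.1894     4,789.1366      33,523.9559
  Σ                  1,265.9948     6,141.1973      39,715.7181
P = 1,265.9948; D_Mac = 4.85089 yrs; D_mod = 4.59147 yrs; C = 28.10551.
Duration effect: -4.59147 × (-0.021) = +0.096421
Convexity effect: 0.5 × 28.10551 × (-0.021)² = +0.0061973
ΔP/P ≈ +0.096421 + 0.0061973 = +0.102618 = +10.2618%.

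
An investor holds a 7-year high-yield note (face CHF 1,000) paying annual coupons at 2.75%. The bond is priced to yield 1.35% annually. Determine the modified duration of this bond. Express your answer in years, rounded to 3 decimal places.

6.404 years

Periodic yield y = 0.0135. First find Macaulay duration:
  t   CF        PV=CF/(1+0.0135)^t    t·PV
  1        27.50        27.1337        27.1337
  2        27.50        26.7723        53.5445
  3        27.50        26.4157        79.2470
  4        27.50        26.0638       104.2552
  5        27.50        25.7166       128.5831
  6        27.50        25.3741       152.2444
  7     1,027.50       935.4392     6,548.0743
  Σ                  1,092.9153     7,093.0823
P = 1,092.9153; Macaulay duration = 7,093.0823 / 1,092.9153 = 6.49006 years.
Modified duration = D_Mac / (1 + y) = 6.49006 / 1.0135 = 6.40361 years.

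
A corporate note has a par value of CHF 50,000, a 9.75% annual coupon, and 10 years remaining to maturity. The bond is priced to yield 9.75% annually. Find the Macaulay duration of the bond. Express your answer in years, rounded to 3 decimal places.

Periodic yield y = 0.0975. Discount each cash flow and weight by its year:
  t   CF        PV=CF/(1+0.0975)^t    t·PV
  1     4,875.00     4,441.9134     4,441.9134
  2     4,875.00     4,047.3015     8,094.6031
  3     4,875.00     3,687.7463    11,063.2388
  4     4,875.00     3,360.1333    13,440.5331
  5     4,875.00     3,061.6249    15,308.1243
  6     4,875.00     2,789.6354    16,737.8124
  7     4,875.00     2,541.8090    17,792.6632
  8     4,875.00     2,315.9991    18,527.9929
  9     4,875.00     2,110.2498    18,992.2479
  10   54,875.00    21,643.5873   216,435.8729
  Σ                 50,000.0000   340,835.0021
Price P = Σ PV = 50,000.0000.
Macaulay duration = Σ(t·PV) / P = 340,835.0021 / 50,000.0000 = 6.81670 years.

6.817 years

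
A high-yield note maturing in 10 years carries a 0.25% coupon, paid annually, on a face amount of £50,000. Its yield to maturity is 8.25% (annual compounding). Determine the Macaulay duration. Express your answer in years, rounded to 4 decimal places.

9.8180 years

Periodic yield y = 0.0825. Discount each cash flow and weight by its year:
  t   CF        PV=CF/(1+0.0825)^t    t·PV
  1       125.00       115.4734       115.4734
  2       125.00       106.6729       213.3458
  3       125.00        98.5431       295.6294
  4       125.00        91.0329       364.1316
  5       125.00        84.0951       420.4753
  6       125.00        77.6860       466.1158
  7       125.00        71.7653       502.3573
  8       125.00        66.2959       530.3673
  9       125.00        61.2433       551.1901
  10   50,125.00    22,686.9093   226,869.0933
  Σ                 23,459.7173   230,328.1794
Price P = Σ PV = 23,459.7173.
Macaulay duration = Σ(t·PV) / P = 230,328.1794 / 23,459.7173 = 9.81803 years.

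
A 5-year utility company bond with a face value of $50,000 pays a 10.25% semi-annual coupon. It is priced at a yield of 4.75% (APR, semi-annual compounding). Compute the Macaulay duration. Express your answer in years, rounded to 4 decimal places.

Periodic yield y = 0.02375. Discount each cash flow and weight by its period:
  t   CF        PV=CF/(1+0.02375)^t    t·PV
  1     2,562.50     2,503.0525     2,503.0525
  2     2,562.50     2,444.9841     4,889.9683
  3     2,562.50     2,388.2629     7,164.7887
  4     2,562.50     2,332.8575     9,331.4301
  5     2,562.50     2,278.7375    11,393.6875
  6     2,562.50     2,225.8730    13,355.2381
  7     2,562.50     2,174.2349    15,219.6446
  8     2,562.50     2,123.7948    16,990.3585
  9     2,562.50     2,074.5248    18,670.7236
  10   52,562.50    41,565.8691   415,658.6909
  Σ                 62,112.1913   515,177.5828
Price P = Σ PV = 62,112.1913.
Macaulay duration = Σ(t·PV) / P = 515,177.5828 / 62,112.1913 = 8.29431 half-year periods.
In years: 8.29431 / 2 = 4.14715 years.

4.1472 years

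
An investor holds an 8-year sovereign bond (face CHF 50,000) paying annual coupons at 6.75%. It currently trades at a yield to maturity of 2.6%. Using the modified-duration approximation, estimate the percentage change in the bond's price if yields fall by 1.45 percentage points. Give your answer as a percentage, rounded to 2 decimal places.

+9.40%

Periodic yield y = 0.026. Modified duration first:
  t   CF        PV=CF/(1+0.026)^t    t·PV
  1     3,375.00     3,289.4737     3,289.4737
  2     3,375.00     3,206.1147     6,412.2294
  3     3,375.00     3,124.8681     9,374.6044
  4     3,375.00     3,045.6804    12,182.7218
  5     3,375.00     2,968.4995    14,842.4973
  6     3,375.00     2,893.2743    17,359.6459
  7     3,375.00     2,819.9555    19,739.6883
  8    53,375.00    43,466.9334   347,735.4673
  Σ                 64,814.7996   430,936.3281
P = 64,814.7996; D_Mac = 6.64873 yrs; D_mod = 6.64873/(1+0.026) = 6.48025 yrs.
ΔP/P ≈ -D_mod · Δy = -6.48025 × (-0.0145) = +0.093964 = +9.3964%.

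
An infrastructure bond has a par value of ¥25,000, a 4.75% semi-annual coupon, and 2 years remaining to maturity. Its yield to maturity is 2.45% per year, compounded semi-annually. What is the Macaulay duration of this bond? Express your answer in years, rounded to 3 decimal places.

Periodic yield y = 0.01225. Discount each cash flow and weight by its period:
  t   CF        PV=CF/(1+0.01225)^t    t·PV
  1       593.75       586.5646       586.5646
  2       593.75       579.4661     1,158.9322
  3       593.75       572.4536     1,717.3607
  4    25,593.75    24,377.1417    97,508.5668
  Σ                 26,115.6260   100,971.4243
Price P = Σ PV = 26,115.6260.
Macaulay duration = Σ(t·PV) / P = 100,971.4243 / 26,115.6260 = 3.86632 half-year periods.
In years: 3.86632 / 2 = 1.93316 years.

1.933 years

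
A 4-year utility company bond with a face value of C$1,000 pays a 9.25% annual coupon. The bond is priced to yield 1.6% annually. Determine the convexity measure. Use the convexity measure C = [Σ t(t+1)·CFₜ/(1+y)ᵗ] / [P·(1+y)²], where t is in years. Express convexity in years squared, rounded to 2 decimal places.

With y = 0.016:
  t   CF        PV=CF/(1+0.016)^t    t·PV        t(t+1)·PV
  1        92.50        91.0433        91.0433         182.0866
  2        92.50        89.6096       179.2191         537.6573
  3        92.50        88.1984       264.5951       1,058.3806
  4     1,092.50     1,025.2897     4,101.1590      20,505.7949
  Σ                  1,294.1410     4,636.0165      22,283.9194
P = 1,294.1410.
Convexity = Σ t(t+1)·PV / [P·(1+y)²] = 22,283.9194 / (1,294.1410 × 1.032256) = 16.68102.

16.68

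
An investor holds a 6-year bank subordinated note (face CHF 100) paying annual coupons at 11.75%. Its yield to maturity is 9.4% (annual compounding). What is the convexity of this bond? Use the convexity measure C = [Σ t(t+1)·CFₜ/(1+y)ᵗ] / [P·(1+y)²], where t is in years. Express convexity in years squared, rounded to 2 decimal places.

25.08

With y = 0.094:
  t   CF        PV=CF/(1+0.094)^t    t·PV        t(t+1)·PV
  1        11.75        10.7404        10.7404          21.4808
  2        11.75         9.8176        19.6351          58.9053
  3        11.75         8.9740        26.9220         107.6880
  4        11.75         8.2029        32.8117         164.0584
  5        11.75         7.4981        37.4905         224.9430
  6       111.75        65.1844       391.1063       2,737.7443
  Σ                    110.4174       518.7060       3,314.8199
P = 110.4174.
Convexity = Σ t(t+1)·PV / [P·(1+y)²] = 3,314.8199 / (110.4174 × 1.196836) = 25.08349.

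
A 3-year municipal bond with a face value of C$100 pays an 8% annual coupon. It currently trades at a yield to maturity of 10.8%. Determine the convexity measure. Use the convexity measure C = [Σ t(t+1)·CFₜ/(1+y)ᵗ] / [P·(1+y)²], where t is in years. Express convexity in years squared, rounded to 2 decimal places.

8.80

With y = 0.108:
  t   CF        PV=CF/(1+0.108)^t    t·PV        t(t+1)·PV
  1         8.00         7.2202         7.2202          14.4404
  2         8.00         6.5164        13.0329          39.0986
  3       108.00        79.3971       238.1912         952.7648
  Σ                     93.1337       258.4443       1,006.3039
P = 93.1337.
Convexity = Σ t(t+1)·PV / [P·(1+y)²] = 1,006.3039 / (93.1337 × 1.227664) = 8.80122.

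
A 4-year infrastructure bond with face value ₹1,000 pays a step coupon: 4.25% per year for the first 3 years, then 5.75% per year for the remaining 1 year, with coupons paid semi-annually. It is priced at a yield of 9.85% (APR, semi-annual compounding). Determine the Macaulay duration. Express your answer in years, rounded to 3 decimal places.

Periodic yield y = 0.04925. Discount each cash flow and weight by its period:
  t   CF        PV=CF/(1+0.04925)^t    t·PV
  1        21.25        20.2526        20.2526
  2        21.25        19.3019        38.6039
  3        21.25        18.3959        55.1878
  4        21.25        17.5325        70.1299
  5        21.25        16.7095        83.5476
  6        21.25        15.9252        95.5512
  7        28.75        20.5345       143.7418
  8     1,028.75       700.2902     5,602.3213
  Σ                    828.9423     6,109.3361
Price P = Σ PV = 828.9423.
Macaulay duration = Σ(t·PV) / P = 6,109.3361 / 828.9423 = 7.37004 half-year periods.
In years: 7.37004 / 2 = 3.68502 years.

3.685 years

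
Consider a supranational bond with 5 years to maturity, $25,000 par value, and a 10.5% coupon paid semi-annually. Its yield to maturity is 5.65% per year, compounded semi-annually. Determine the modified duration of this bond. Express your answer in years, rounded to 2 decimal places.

Periodic yield y = 0.02825. First find Macaulay duration:
  t   CF        PV=CF/(1+0.02825)^t    t·PV
  1     1,312.50     1,276.4406     1,276.4406
  2     1,312.50     1,241.3718     2,482.7436
  3     1,312.50     1,207.2665     3,621.7996
  4     1,312.50     1,174.0982     4,696.3930
  5     1,312.50     1,141.8412     5,709.2062
  6     1,312.50     1,110.4704     6,662.8226
  7     1,312.50     1,079.9615     7,559.7307
  8     1,312.50     1,050.2908     8,402.3265
  9     1,312.50     1,021.4353     9,192.9174
  10   26,312.50    19,914.7533   199,147.5332
  Σ                 30,217.9297   248,751.9134
P = 30,217.9297; Macaulay duration = 248,751.9134 / 30,217.9297 = 8.23193 half-year periods = 4.11597 years.
Modified duration = D_Mac / (1 + y) = 4.11597 / 1.02825 = 4.00288 years.

4.00 years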